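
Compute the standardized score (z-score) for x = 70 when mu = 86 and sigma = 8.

-2

Step 1: Recall the z-score formula: z = (x - mu) / sigma
Step 2: Substitute values: z = (70 - 86) / 8
Step 3: z = -16 / 8 = -2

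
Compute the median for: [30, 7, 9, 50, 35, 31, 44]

31

Step 1: Sort the data in ascending order: [7, 9, 30, 31, 35, 44, 50]
Step 2: The number of values is n = 7.
Step 3: Since n is odd, the median is the middle value at position 4: 31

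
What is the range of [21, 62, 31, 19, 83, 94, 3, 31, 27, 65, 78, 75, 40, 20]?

91

Step 1: Identify the maximum value: max = 94
Step 2: Identify the minimum value: min = 3
Step 3: Range = max - min = 94 - 3 = 91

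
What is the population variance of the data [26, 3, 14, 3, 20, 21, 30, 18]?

84.6094

Step 1: Compute the mean: (26 + 3 + 14 + 3 + 20 + 21 + 30 + 18) / 8 = 16.875
Step 2: Compute squared deviations from the mean:
  (26 - 16.875)^2 = 83.2656
  (3 - 16.875)^2 = 192.5156
  (14 - 16.875)^2 = 8.2656
  (3 - 16.875)^2 = 192.5156
  (20 - 16.875)^2 = 9.7656
  (21 - 16.875)^2 = 17.0156
  (30 - 16.875)^2 = 172.2656
  (18 - 16.875)^2 = 1.2656
Step 3: Sum of squared deviations = 676.875
Step 4: Population variance = 676.875 / 8 = 84.6094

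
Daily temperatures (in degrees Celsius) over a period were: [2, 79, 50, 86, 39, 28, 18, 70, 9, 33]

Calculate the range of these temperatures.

84

Step 1: Identify the maximum value: max = 86
Step 2: Identify the minimum value: min = 2
Step 3: Range = max - min = 86 - 2 = 84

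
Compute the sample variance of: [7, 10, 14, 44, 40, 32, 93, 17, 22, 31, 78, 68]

788

Step 1: Compute the mean: (7 + 10 + 14 + 44 + 40 + 32 + 93 + 17 + 22 + 31 + 78 + 68) / 12 = 38
Step 2: Compute squared deviations from the mean:
  (7 - 38)^2 = 961
  (10 - 38)^2 = 784
  (14 - 38)^2 = 576
  (44 - 38)^2 = 36
  (40 - 38)^2 = 4
  (32 - 38)^2 = 36
  (93 - 38)^2 = 3025
  (17 - 38)^2 = 441
  (22 - 38)^2 = 256
  (31 - 38)^2 = 49
  (78 - 38)^2 = 1600
  (68 - 38)^2 = 900
Step 3: Sum of squared deviations = 8668
Step 4: Sample variance = 8668 / 11 = 788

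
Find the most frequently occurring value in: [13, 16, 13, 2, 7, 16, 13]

13

Step 1: Count the frequency of each value:
  2: appears 1 time(s)
  7: appears 1 time(s)
  13: appears 3 time(s)
  16: appears 2 time(s)
Step 2: The value 13 appears most frequently (3 times).
Step 3: Mode = 13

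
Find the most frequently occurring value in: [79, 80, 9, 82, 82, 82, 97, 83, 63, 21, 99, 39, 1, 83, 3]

82

Step 1: Count the frequency of each value:
  1: appears 1 time(s)
  3: appears 1 time(s)
  9: appears 1 time(s)
  21: appears 1 time(s)
  39: appears 1 time(s)
  63: appears 1 time(s)
  79: appears 1 time(s)
  80: appears 1 time(s)
  82: appears 3 time(s)
  83: appears 2 time(s)
  97: appears 1 time(s)
  99: appears 1 time(s)
Step 2: The value 82 appears most frequently (3 times).
Step 3: Mode = 82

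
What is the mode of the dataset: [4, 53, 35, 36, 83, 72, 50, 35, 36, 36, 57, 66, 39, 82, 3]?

36

Step 1: Count the frequency of each value:
  3: appears 1 time(s)
  4: appears 1 time(s)
  35: appears 2 time(s)
  36: appears 3 time(s)
  39: appears 1 time(s)
  50: appears 1 time(s)
  53: appears 1 time(s)
  57: appears 1 time(s)
  66: appears 1 time(s)
  72: appears 1 time(s)
  82: appears 1 time(s)
  83: appears 1 time(s)
Step 2: The value 36 appears most frequently (3 times).
Step 3: Mode = 36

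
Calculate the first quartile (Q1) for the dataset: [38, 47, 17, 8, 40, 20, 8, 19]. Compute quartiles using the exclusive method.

10.25

Step 1: Sort the data: [8, 8, 17, 19, 20, 38, 40, 47]
Step 2: n = 8
Step 3: Using the exclusive quartile method:
  Q1 = 10.25
  Q2 (median) = 19.5
  Q3 = 39.5
  IQR = Q3 - Q1 = 39.5 - 10.25 = 29.25
Step 4: Q1 = 10.25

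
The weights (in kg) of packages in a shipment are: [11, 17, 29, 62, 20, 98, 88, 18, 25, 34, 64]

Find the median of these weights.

29

Step 1: Sort the data in ascending order: [11, 17, 18, 20, 25, 29, 34, 62, 64, 88, 98]
Step 2: The number of values is n = 11.
Step 3: Since n is odd, the median is the middle value at position 6: 29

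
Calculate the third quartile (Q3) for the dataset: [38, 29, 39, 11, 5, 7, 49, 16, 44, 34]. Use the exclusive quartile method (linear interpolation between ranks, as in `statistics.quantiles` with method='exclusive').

40.25

Step 1: Sort the data: [5, 7, 11, 16, 29, 34, 38, 39, 44, 49]
Step 2: n = 10
Step 3: Using the exclusive quartile method:
  Q1 = 10
  Q2 (median) = 31.5
  Q3 = 40.25
  IQR = Q3 - Q1 = 40.25 - 10 = 30.25
Step 4: Q3 = 40.25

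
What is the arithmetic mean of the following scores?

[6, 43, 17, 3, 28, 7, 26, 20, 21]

19

Step 1: Sum all values: 6 + 43 + 17 + 3 + 28 + 7 + 26 + 20 + 21 = 171
Step 2: Count the number of values: n = 9
Step 3: Mean = sum / n = 171 / 9 = 19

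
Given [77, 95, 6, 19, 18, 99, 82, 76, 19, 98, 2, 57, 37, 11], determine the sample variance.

1390.989

Step 1: Compute the mean: (77 + 95 + 6 + 19 + 18 + 99 + 82 + 76 + 19 + 98 + 2 + 57 + 37 + 11) / 14 = 49.7143
Step 2: Compute squared deviations from the mean:
  (77 - 49.7143)^2 = 744.5102
  (95 - 49.7143)^2 = 2050.7959
  (6 - 49.7143)^2 = 1910.9388
  (19 - 49.7143)^2 = 943.3673
  (18 - 49.7143)^2 = 1005.7959
  (99 - 49.7143)^2 = 2429.0816
  (82 - 49.7143)^2 = 1042.3673
  (76 - 49.7143)^2 = 690.9388
  (19 - 49.7143)^2 = 943.3673
  (98 - 49.7143)^2 = 2331.5102
  (2 - 49.7143)^2 = 2276.6531
  (57 - 49.7143)^2 = 53.0816
  (37 - 49.7143)^2 = 161.6531
  (11 - 49.7143)^2 = 1498.7959
Step 3: Sum of squared deviations = 18082.8571
Step 4: Sample variance = 18082.8571 / 13 = 1390.989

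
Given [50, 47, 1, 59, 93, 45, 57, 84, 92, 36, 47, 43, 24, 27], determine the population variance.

627.9439

Step 1: Compute the mean: (50 + 47 + 1 + 59 + 93 + 45 + 57 + 84 + 92 + 36 + 47 + 43 + 24 + 27) / 14 = 50.3571
Step 2: Compute squared deviations from the mean:
  (50 - 50.3571)^2 = 0.1276
  (47 - 50.3571)^2 = 11.2704
  (1 - 50.3571)^2 = 2436.1276
  (59 - 50.3571)^2 = 74.699
  (93 - 50.3571)^2 = 1818.4133
  (45 - 50.3571)^2 = 28.699
  (57 - 50.3571)^2 = 44.1276
  (84 - 50.3571)^2 = 1131.8418
  (92 - 50.3571)^2 = 1734.1276
  (36 - 50.3571)^2 = 206.1276
  (47 - 50.3571)^2 = 11.2704
  (43 - 50.3571)^2 = 54.1276
  (24 - 50.3571)^2 = 694.699
  (27 - 50.3571)^2 = 545.5561
Step 3: Sum of squared deviations = 8791.2143
Step 4: Population variance = 8791.2143 / 14 = 627.9439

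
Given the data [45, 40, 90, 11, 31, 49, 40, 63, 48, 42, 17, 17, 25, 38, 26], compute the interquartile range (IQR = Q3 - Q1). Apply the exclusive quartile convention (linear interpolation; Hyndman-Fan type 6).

23

Step 1: Sort the data: [11, 17, 17, 25, 26, 31, 38, 40, 40, 42, 45, 48, 49, 63, 90]
Step 2: n = 15
Step 3: Using the exclusive quartile method:
  Q1 = 25
  Q2 (median) = 40
  Q3 = 48
  IQR = Q3 - Q1 = 48 - 25 = 23
Step 4: IQR = 23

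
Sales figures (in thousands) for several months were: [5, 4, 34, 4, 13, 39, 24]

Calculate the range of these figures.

35

Step 1: Identify the maximum value: max = 39
Step 2: Identify the minimum value: min = 4
Step 3: Range = max - min = 39 - 4 = 35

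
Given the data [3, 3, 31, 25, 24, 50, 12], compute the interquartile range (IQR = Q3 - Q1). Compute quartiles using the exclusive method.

28

Step 1: Sort the data: [3, 3, 12, 24, 25, 31, 50]
Step 2: n = 7
Step 3: Using the exclusive quartile method:
  Q1 = 3
  Q2 (median) = 24
  Q3 = 31
  IQR = Q3 - Q1 = 31 - 3 = 28
Step 4: IQR = 28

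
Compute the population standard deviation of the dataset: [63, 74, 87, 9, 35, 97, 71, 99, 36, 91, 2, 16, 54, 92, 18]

33.2896

Step 1: Compute the mean: 56.2667
Step 2: Sum of squared deviations from the mean: 16622.9333
Step 3: Population variance = 16622.9333 / 15 = 1108.1956
Step 4: Standard deviation = sqrt(1108.1956) = 33.2896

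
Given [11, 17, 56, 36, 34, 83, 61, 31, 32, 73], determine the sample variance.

565.1556

Step 1: Compute the mean: (11 + 17 + 56 + 36 + 34 + 83 + 61 + 31 + 32 + 73) / 10 = 43.4
Step 2: Compute squared deviations from the mean:
  (11 - 43.4)^2 = 1049.76
  (17 - 43.4)^2 = 696.96
  (56 - 43.4)^2 = 158.76
  (36 - 43.4)^2 = 54.76
  (34 - 43.4)^2 = 88.36
  (83 - 43.4)^2 = 1568.16
  (61 - 43.4)^2 = 309.76
  (31 - 43.4)^2 = 153.76
  (32 - 43.4)^2 = 129.96
  (73 - 43.4)^2 = 876.16
Step 3: Sum of squared deviations = 5086.4
Step 4: Sample variance = 5086.4 / 9 = 565.1556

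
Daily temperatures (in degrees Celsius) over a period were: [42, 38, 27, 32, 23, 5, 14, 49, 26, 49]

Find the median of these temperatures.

29.5

Step 1: Sort the data in ascending order: [5, 14, 23, 26, 27, 32, 38, 42, 49, 49]
Step 2: The number of values is n = 10.
Step 3: Since n is even, the median is the average of positions 5 and 6:
  Median = (27 + 32) / 2 = 29.5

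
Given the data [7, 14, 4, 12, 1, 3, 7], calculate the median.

7

Step 1: Sort the data in ascending order: [1, 3, 4, 7, 7, 12, 14]
Step 2: The number of values is n = 7.
Step 3: Since n is odd, the median is the middle value at position 4: 7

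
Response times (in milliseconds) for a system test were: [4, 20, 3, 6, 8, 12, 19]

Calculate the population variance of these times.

41.3469

Step 1: Compute the mean: (4 + 20 + 3 + 6 + 8 + 12 + 19) / 7 = 10.2857
Step 2: Compute squared deviations from the mean:
  (4 - 10.2857)^2 = 39.5102
  (20 - 10.2857)^2 = 94.3673
  (3 - 10.2857)^2 = 53.0816
  (6 - 10.2857)^2 = 18.3673
  (8 - 10.2857)^2 = 5.2245
  (12 - 10.2857)^2 = 2.9388
  (19 - 10.2857)^2 = 75.9388
Step 3: Sum of squared deviations = 289.4286
Step 4: Population variance = 289.4286 / 7 = 41.3469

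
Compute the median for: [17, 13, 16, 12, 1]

13

Step 1: Sort the data in ascending order: [1, 12, 13, 16, 17]
Step 2: The number of values is n = 5.
Step 3: Since n is odd, the median is the middle value at position 3: 13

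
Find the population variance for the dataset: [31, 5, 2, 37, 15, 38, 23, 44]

217.4844

Step 1: Compute the mean: (31 + 5 + 2 + 37 + 15 + 38 + 23 + 44) / 8 = 24.375
Step 2: Compute squared deviations from the mean:
  (31 - 24.375)^2 = 43.8906
  (5 - 24.375)^2 = 375.3906
  (2 - 24.375)^2 = 500.6406
  (37 - 24.375)^2 = 159.3906
  (15 - 24.375)^2 = 87.8906
  (38 - 24.375)^2 = 185.6406
  (23 - 24.375)^2 = 1.8906
  (44 - 24.375)^2 = 385.1406
Step 3: Sum of squared deviations = 1739.875
Step 4: Population variance = 1739.875 / 8 = 217.4844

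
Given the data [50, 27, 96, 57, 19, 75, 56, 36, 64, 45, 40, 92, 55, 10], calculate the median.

52.5

Step 1: Sort the data in ascending order: [10, 19, 27, 36, 40, 45, 50, 55, 56, 57, 64, 75, 92, 96]
Step 2: The number of values is n = 14.
Step 3: Since n is even, the median is the average of positions 7 and 8:
  Median = (50 + 55) / 2 = 52.5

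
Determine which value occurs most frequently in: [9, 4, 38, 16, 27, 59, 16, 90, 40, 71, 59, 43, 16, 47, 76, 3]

16

Step 1: Count the frequency of each value:
  3: appears 1 time(s)
  4: appears 1 time(s)
  9: appears 1 time(s)
  16: appears 3 time(s)
  27: appears 1 time(s)
  38: appears 1 time(s)
  40: appears 1 time(s)
  43: appears 1 time(s)
  47: appears 1 time(s)
  59: appears 2 time(s)
  71: appears 1 time(s)
  76: appears 1 time(s)
  90: appears 1 time(s)
Step 2: The value 16 appears most frequently (3 times).
Step 3: Mode = 16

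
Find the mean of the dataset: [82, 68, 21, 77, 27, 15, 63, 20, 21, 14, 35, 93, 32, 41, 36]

43

Step 1: Sum all values: 82 + 68 + 21 + 77 + 27 + 15 + 63 + 20 + 21 + 14 + 35 + 93 + 32 + 41 + 36 = 645
Step 2: Count the number of values: n = 15
Step 3: Mean = sum / n = 645 / 15 = 43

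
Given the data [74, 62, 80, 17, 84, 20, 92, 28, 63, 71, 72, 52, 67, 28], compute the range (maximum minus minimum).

75

Step 1: Identify the maximum value: max = 92
Step 2: Identify the minimum value: min = 17
Step 3: Range = max - min = 92 - 17 = 75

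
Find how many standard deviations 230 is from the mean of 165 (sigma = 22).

2.9545

Step 1: Recall the z-score formula: z = (x - mu) / sigma
Step 2: Substitute values: z = (230 - 165) / 22
Step 3: z = 65 / 22 = 2.9545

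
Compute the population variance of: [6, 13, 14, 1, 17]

34.16

Step 1: Compute the mean: (6 + 13 + 14 + 1 + 17) / 5 = 10.2
Step 2: Compute squared deviations from the mean:
  (6 - 10.2)^2 = 17.64
  (13 - 10.2)^2 = 7.84
  (14 - 10.2)^2 = 14.44
  (1 - 10.2)^2 = 84.64
  (17 - 10.2)^2 = 46.24
Step 3: Sum of squared deviations = 170.8
Step 4: Population variance = 170.8 / 5 = 34.16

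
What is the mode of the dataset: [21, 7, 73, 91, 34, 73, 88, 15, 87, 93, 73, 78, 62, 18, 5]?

73

Step 1: Count the frequency of each value:
  5: appears 1 time(s)
  7: appears 1 time(s)
  15: appears 1 time(s)
  18: appears 1 time(s)
  21: appears 1 time(s)
  34: appears 1 time(s)
  62: appears 1 time(s)
  73: appears 3 time(s)
  78: appears 1 time(s)
  87: appears 1 time(s)
  88: appears 1 time(s)
  91: appears 1 time(s)
  93: appears 1 time(s)
Step 2: The value 73 appears most frequently (3 times).
Step 3: Mode = 73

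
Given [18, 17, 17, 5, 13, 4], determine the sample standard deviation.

6.314

Step 1: Compute the mean: 12.3333
Step 2: Sum of squared deviations from the mean: 199.3333
Step 3: Sample variance = 199.3333 / 5 = 39.8667
Step 4: Standard deviation = sqrt(39.8667) = 6.314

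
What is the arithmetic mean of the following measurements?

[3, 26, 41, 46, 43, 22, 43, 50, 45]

35.4444

Step 1: Sum all values: 3 + 26 + 41 + 46 + 43 + 22 + 43 + 50 + 45 = 319
Step 2: Count the number of values: n = 9
Step 3: Mean = sum / n = 319 / 9 = 35.4444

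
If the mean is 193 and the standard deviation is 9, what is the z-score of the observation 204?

1.2222

Step 1: Recall the z-score formula: z = (x - mu) / sigma
Step 2: Substitute values: z = (204 - 193) / 9
Step 3: z = 11 / 9 = 1.2222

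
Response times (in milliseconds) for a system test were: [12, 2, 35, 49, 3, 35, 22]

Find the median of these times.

22

Step 1: Sort the data in ascending order: [2, 3, 12, 22, 35, 35, 49]
Step 2: The number of values is n = 7.
Step 3: Since n is odd, the median is the middle value at position 4: 22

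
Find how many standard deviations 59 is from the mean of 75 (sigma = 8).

-2

Step 1: Recall the z-score formula: z = (x - mu) / sigma
Step 2: Substitute values: z = (59 - 75) / 8
Step 3: z = -16 / 8 = -2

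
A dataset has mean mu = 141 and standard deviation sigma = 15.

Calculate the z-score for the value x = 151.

0.6667

Step 1: Recall the z-score formula: z = (x - mu) / sigma
Step 2: Substitute values: z = (151 - 141) / 15
Step 3: z = 10 / 15 = 0.6667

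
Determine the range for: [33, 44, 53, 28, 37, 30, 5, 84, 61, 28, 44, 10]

79

Step 1: Identify the maximum value: max = 84
Step 2: Identify the minimum value: min = 5
Step 3: Range = max - min = 84 - 5 = 79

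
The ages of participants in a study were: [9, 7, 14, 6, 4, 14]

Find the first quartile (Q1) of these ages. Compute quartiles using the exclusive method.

5.5

Step 1: Sort the data: [4, 6, 7, 9, 14, 14]
Step 2: n = 6
Step 3: Using the exclusive quartile method:
  Q1 = 5.5
  Q2 (median) = 8
  Q3 = 14
  IQR = Q3 - Q1 = 14 - 5.5 = 8.5
Step 4: Q1 = 5.5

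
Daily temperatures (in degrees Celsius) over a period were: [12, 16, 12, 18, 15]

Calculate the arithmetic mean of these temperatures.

14.6

Step 1: Sum all values: 12 + 16 + 12 + 18 + 15 = 73
Step 2: Count the number of values: n = 5
Step 3: Mean = sum / n = 73 / 5 = 14.6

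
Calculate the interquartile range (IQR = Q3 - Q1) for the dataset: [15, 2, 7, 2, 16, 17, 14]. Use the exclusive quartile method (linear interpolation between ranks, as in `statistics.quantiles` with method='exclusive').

14

Step 1: Sort the data: [2, 2, 7, 14, 15, 16, 17]
Step 2: n = 7
Step 3: Using the exclusive quartile method:
  Q1 = 2
  Q2 (median) = 14
  Q3 = 16
  IQR = Q3 - Q1 = 16 - 2 = 14
Step 4: IQR = 14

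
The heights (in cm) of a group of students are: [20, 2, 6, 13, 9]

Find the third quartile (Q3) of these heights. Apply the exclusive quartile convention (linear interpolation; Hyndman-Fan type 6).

16.5

Step 1: Sort the data: [2, 6, 9, 13, 20]
Step 2: n = 5
Step 3: Using the exclusive quartile method:
  Q1 = 4
  Q2 (median) = 9
  Q3 = 16.5
  IQR = Q3 - Q1 = 16.5 - 4 = 12.5
Step 4: Q3 = 16.5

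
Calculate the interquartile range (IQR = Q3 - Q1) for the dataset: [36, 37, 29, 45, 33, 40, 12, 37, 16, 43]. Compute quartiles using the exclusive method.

15

Step 1: Sort the data: [12, 16, 29, 33, 36, 37, 37, 40, 43, 45]
Step 2: n = 10
Step 3: Using the exclusive quartile method:
  Q1 = 25.75
  Q2 (median) = 36.5
  Q3 = 40.75
  IQR = Q3 - Q1 = 40.75 - 25.75 = 15
Step 4: IQR = 15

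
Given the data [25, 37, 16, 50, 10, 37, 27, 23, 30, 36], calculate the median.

28.5

Step 1: Sort the data in ascending order: [10, 16, 23, 25, 27, 30, 36, 37, 37, 50]
Step 2: The number of values is n = 10.
Step 3: Since n is even, the median is the average of positions 5 and 6:
  Median = (27 + 30) / 2 = 28.5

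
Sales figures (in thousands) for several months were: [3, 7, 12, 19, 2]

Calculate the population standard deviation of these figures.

6.2801

Step 1: Compute the mean: 8.6
Step 2: Sum of squared deviations from the mean: 197.2
Step 3: Population variance = 197.2 / 5 = 39.44
Step 4: Standard deviation = sqrt(39.44) = 6.2801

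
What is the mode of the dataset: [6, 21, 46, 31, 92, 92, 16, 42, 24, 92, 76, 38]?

92

Step 1: Count the frequency of each value:
  6: appears 1 time(s)
  16: appears 1 time(s)
  21: appears 1 time(s)
  24: appears 1 time(s)
  31: appears 1 time(s)
  38: appears 1 time(s)
  42: appears 1 time(s)
  46: appears 1 time(s)
  76: appears 1 time(s)
  92: appears 3 time(s)
Step 2: The value 92 appears most frequently (3 times).
Step 3: Mode = 92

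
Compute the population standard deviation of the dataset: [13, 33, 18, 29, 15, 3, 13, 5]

9.8163

Step 1: Compute the mean: 16.125
Step 2: Sum of squared deviations from the mean: 770.875
Step 3: Population variance = 770.875 / 8 = 96.3594
Step 4: Standard deviation = sqrt(96.3594) = 9.8163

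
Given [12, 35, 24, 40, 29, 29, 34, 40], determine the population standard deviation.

8.6738

Step 1: Compute the mean: 30.375
Step 2: Sum of squared deviations from the mean: 601.875
Step 3: Population variance = 601.875 / 8 = 75.2344
Step 4: Standard deviation = sqrt(75.2344) = 8.6738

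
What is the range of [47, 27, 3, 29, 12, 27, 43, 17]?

44

Step 1: Identify the maximum value: max = 47
Step 2: Identify the minimum value: min = 3
Step 3: Range = max - min = 47 - 3 = 44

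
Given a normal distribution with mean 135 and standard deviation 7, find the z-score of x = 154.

2.7143

Step 1: Recall the z-score formula: z = (x - mu) / sigma
Step 2: Substitute values: z = (154 - 135) / 7
Step 3: z = 19 / 7 = 2.7143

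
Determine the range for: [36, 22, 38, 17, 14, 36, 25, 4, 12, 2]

36

Step 1: Identify the maximum value: max = 38
Step 2: Identify the minimum value: min = 2
Step 3: Range = max - min = 38 - 2 = 36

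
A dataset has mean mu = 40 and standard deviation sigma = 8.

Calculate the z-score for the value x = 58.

2.25

Step 1: Recall the z-score formula: z = (x - mu) / sigma
Step 2: Substitute values: z = (58 - 40) / 8
Step 3: z = 18 / 8 = 2.25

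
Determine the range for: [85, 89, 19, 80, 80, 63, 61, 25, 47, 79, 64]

70

Step 1: Identify the maximum value: max = 89
Step 2: Identify the minimum value: min = 19
Step 3: Range = max - min = 89 - 19 = 70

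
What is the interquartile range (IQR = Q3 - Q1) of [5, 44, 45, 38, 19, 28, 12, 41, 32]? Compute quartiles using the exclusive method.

27

Step 1: Sort the data: [5, 12, 19, 28, 32, 38, 41, 44, 45]
Step 2: n = 9
Step 3: Using the exclusive quartile method:
  Q1 = 15.5
  Q2 (median) = 32
  Q3 = 42.5
  IQR = Q3 - Q1 = 42.5 - 15.5 = 27
Step 4: IQR = 27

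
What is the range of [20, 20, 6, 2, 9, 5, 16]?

18

Step 1: Identify the maximum value: max = 20
Step 2: Identify the minimum value: min = 2
Step 3: Range = max - min = 20 - 2 = 18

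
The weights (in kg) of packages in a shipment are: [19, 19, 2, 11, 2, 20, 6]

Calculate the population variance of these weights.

56.4898

Step 1: Compute the mean: (19 + 19 + 2 + 11 + 2 + 20 + 6) / 7 = 11.2857
Step 2: Compute squared deviations from the mean:
  (19 - 11.2857)^2 = 59.5102
  (19 - 11.2857)^2 = 59.5102
  (2 - 11.2857)^2 = 86.2245
  (11 - 11.2857)^2 = 0.0816
  (2 - 11.2857)^2 = 86.2245
  (20 - 11.2857)^2 = 75.9388
  (6 - 11.2857)^2 = 27.9388
Step 3: Sum of squared deviations = 395.4286
Step 4: Population variance = 395.4286 / 7 = 56.4898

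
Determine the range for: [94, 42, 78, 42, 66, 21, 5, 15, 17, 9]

89

Step 1: Identify the maximum value: max = 94
Step 2: Identify the minimum value: min = 5
Step 3: Range = max - min = 94 - 5 = 89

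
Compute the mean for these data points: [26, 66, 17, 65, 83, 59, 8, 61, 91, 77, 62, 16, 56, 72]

54.2143

Step 1: Sum all values: 26 + 66 + 17 + 65 + 83 + 59 + 8 + 61 + 91 + 77 + 62 + 16 + 56 + 72 = 759
Step 2: Count the number of values: n = 14
Step 3: Mean = sum / n = 759 / 14 = 54.2143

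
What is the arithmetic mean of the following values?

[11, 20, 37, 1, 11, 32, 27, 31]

21.25

Step 1: Sum all values: 11 + 20 + 37 + 1 + 11 + 32 + 27 + 31 = 170
Step 2: Count the number of values: n = 8
Step 3: Mean = sum / n = 170 / 8 = 21.25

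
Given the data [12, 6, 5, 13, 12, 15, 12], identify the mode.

12

Step 1: Count the frequency of each value:
  5: appears 1 time(s)
  6: appears 1 time(s)
  12: appears 3 time(s)
  13: appears 1 time(s)
  15: appears 1 time(s)
Step 2: The value 12 appears most frequently (3 times).
Step 3: Mode = 12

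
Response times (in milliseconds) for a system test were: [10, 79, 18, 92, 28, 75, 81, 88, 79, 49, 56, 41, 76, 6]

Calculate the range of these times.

86

Step 1: Identify the maximum value: max = 92
Step 2: Identify the minimum value: min = 6
Step 3: Range = max - min = 92 - 6 = 86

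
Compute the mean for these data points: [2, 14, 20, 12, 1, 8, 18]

10.7143

Step 1: Sum all values: 2 + 14 + 20 + 12 + 1 + 8 + 18 = 75
Step 2: Count the number of values: n = 7
Step 3: Mean = sum / n = 75 / 7 = 10.7143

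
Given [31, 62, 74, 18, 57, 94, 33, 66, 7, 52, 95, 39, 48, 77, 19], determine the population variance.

686.3822

Step 1: Compute the mean: (31 + 62 + 74 + 18 + 57 + 94 + 33 + 66 + 7 + 52 + 95 + 39 + 48 + 77 + 19) / 15 = 51.4667
Step 2: Compute squared deviations from the mean:
  (31 - 51.4667)^2 = 418.8844
  (62 - 51.4667)^2 = 110.9511
  (74 - 51.4667)^2 = 507.7511
  (18 - 51.4667)^2 = 1120.0178
  (57 - 51.4667)^2 = 30.6178
  (94 - 51.4667)^2 = 1809.0844
  (33 - 51.4667)^2 = 341.0178
  (66 - 51.4667)^2 = 211.2178
  (7 - 51.4667)^2 = 1977.2844
  (52 - 51.4667)^2 = 0.2844
  (95 - 51.4667)^2 = 1895.1511
  (39 - 51.4667)^2 = 155.4178
  (48 - 51.4667)^2 = 12.0178
  (77 - 51.4667)^2 = 651.9511
  (19 - 51.4667)^2 = 1054.0844
Step 3: Sum of squared deviations = 10295.7333
Step 4: Population variance = 10295.7333 / 15 = 686.3822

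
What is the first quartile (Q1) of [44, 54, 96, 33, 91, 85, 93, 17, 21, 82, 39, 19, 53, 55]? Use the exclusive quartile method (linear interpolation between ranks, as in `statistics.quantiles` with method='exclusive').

30

Step 1: Sort the data: [17, 19, 21, 33, 39, 44, 53, 54, 55, 82, 85, 91, 93, 96]
Step 2: n = 14
Step 3: Using the exclusive quartile method:
  Q1 = 30
  Q2 (median) = 53.5
  Q3 = 86.5
  IQR = Q3 - Q1 = 86.5 - 30 = 56.5
Step 4: Q1 = 30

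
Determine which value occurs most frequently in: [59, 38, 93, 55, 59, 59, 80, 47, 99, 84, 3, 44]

59

Step 1: Count the frequency of each value:
  3: appears 1 time(s)
  38: appears 1 time(s)
  44: appears 1 time(s)
  47: appears 1 time(s)
  55: appears 1 time(s)
  59: appears 3 time(s)
  80: appears 1 time(s)
  84: appears 1 time(s)
  93: appears 1 time(s)
  99: appears 1 time(s)
Step 2: The value 59 appears most frequently (3 times).
Step 3: Mode = 59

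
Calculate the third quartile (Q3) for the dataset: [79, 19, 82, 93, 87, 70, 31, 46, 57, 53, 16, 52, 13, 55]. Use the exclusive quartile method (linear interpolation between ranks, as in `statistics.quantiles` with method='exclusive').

79.75

Step 1: Sort the data: [13, 16, 19, 31, 46, 52, 53, 55, 57, 70, 79, 82, 87, 93]
Step 2: n = 14
Step 3: Using the exclusive quartile method:
  Q1 = 28
  Q2 (median) = 54
  Q3 = 79.75
  IQR = Q3 - Q1 = 79.75 - 28 = 51.75
Step 4: Q3 = 79.75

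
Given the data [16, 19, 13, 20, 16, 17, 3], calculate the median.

16

Step 1: Sort the data in ascending order: [3, 13, 16, 16, 17, 19, 20]
Step 2: The number of values is n = 7.
Step 3: Since n is odd, the median is the middle value at position 4: 16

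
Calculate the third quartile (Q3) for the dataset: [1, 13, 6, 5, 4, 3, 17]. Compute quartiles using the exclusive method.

13

Step 1: Sort the data: [1, 3, 4, 5, 6, 13, 17]
Step 2: n = 7
Step 3: Using the exclusive quartile method:
  Q1 = 3
  Q2 (median) = 5
  Q3 = 13
  IQR = Q3 - Q1 = 13 - 3 = 10
Step 4: Q3 = 13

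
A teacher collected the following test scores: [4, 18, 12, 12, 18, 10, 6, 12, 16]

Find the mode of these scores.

12

Step 1: Count the frequency of each value:
  4: appears 1 time(s)
  6: appears 1 time(s)
  10: appears 1 time(s)
  12: appears 3 time(s)
  16: appears 1 time(s)
  18: appears 2 time(s)
Step 2: The value 12 appears most frequently (3 times).
Step 3: Mode = 12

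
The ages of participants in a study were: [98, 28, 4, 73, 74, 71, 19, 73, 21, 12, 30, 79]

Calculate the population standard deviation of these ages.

30.8747

Step 1: Compute the mean: 48.5
Step 2: Sum of squared deviations from the mean: 11439
Step 3: Population variance = 11439 / 12 = 953.25
Step 4: Standard deviation = sqrt(953.25) = 30.8747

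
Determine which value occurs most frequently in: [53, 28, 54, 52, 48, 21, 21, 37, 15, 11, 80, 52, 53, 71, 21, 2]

21

Step 1: Count the frequency of each value:
  2: appears 1 time(s)
  11: appears 1 time(s)
  15: appears 1 time(s)
  21: appears 3 time(s)
  28: appears 1 time(s)
  37: appears 1 time(s)
  48: appears 1 time(s)
  52: appears 2 time(s)
  53: appears 2 time(s)
  54: appears 1 time(s)
  71: appears 1 time(s)
  80: appears 1 time(s)
Step 2: The value 21 appears most frequently (3 times).
Step 3: Mode = 21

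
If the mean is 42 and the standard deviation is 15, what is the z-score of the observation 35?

-0.4667

Step 1: Recall the z-score formula: z = (x - mu) / sigma
Step 2: Substitute values: z = (35 - 42) / 15
Step 3: z = -7 / 15 = -0.4667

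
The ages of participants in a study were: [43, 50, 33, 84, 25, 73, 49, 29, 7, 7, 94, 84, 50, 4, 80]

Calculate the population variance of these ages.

853.3156

Step 1: Compute the mean: (43 + 50 + 33 + 84 + 25 + 73 + 49 + 29 + 7 + 7 + 94 + 84 + 50 + 4 + 80) / 15 = 47.4667
Step 2: Compute squared deviations from the mean:
  (43 - 47.4667)^2 = 19.9511
  (50 - 47.4667)^2 = 6.4178
  (33 - 47.4667)^2 = 209.2844
  (84 - 47.4667)^2 = 1334.6844
  (25 - 47.4667)^2 = 504.7511
  (73 - 47.4667)^2 = 651.9511
  (49 - 47.4667)^2 = 2.3511
  (29 - 47.4667)^2 = 341.0178
  (7 - 47.4667)^2 = 1637.5511
  (7 - 47.4667)^2 = 1637.5511
  (94 - 47.4667)^2 = 2165.3511
  (84 - 47.4667)^2 = 1334.6844
  (50 - 47.4667)^2 = 6.4178
  (4 - 47.4667)^2 = 1889.3511
  (80 - 47.4667)^2 = 1058.4178
Step 3: Sum of squared deviations = 12799.7333
Step 4: Population variance = 12799.7333 / 15 = 853.3156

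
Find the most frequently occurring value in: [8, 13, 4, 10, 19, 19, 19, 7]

19

Step 1: Count the frequency of each value:
  4: appears 1 time(s)
  7: appears 1 time(s)
  8: appears 1 time(s)
  10: appears 1 time(s)
  13: appears 1 time(s)
  19: appears 3 time(s)
Step 2: The value 19 appears most frequently (3 times).
Step 3: Mode = 19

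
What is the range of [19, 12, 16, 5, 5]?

14

Step 1: Identify the maximum value: max = 19
Step 2: Identify the minimum value: min = 5
Step 3: Range = max - min = 19 - 5 = 14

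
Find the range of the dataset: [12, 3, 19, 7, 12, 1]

18

Step 1: Identify the maximum value: max = 19
Step 2: Identify the minimum value: min = 1
Step 3: Range = max - min = 19 - 1 = 18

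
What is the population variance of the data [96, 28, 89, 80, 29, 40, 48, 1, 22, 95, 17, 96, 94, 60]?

1098.0255

Step 1: Compute the mean: (96 + 28 + 89 + 80 + 29 + 40 + 48 + 1 + 22 + 95 + 17 + 96 + 94 + 60) / 14 = 56.7857
Step 2: Compute squared deviations from the mean:
  (96 - 56.7857)^2 = 1537.7602
  (28 - 56.7857)^2 = 828.6173
  (89 - 56.7857)^2 = 1037.7602
  (80 - 56.7857)^2 = 538.9031
  (29 - 56.7857)^2 = 772.0459
  (40 - 56.7857)^2 = 281.7602
  (48 - 56.7857)^2 = 77.1888
  (1 - 56.7857)^2 = 3112.0459
  (22 - 56.7857)^2 = 1210.0459
  (95 - 56.7857)^2 = 1460.3316
  (17 - 56.7857)^2 = 1582.9031
  (96 - 56.7857)^2 = 1537.7602
  (94 - 56.7857)^2 = 1384.9031
  (60 - 56.7857)^2 = 10.3316
Step 3: Sum of squared deviations = 15372.3571
Step 4: Population variance = 15372.3571 / 14 = 1098.0255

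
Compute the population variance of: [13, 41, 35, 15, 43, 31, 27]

119.3469

Step 1: Compute the mean: (13 + 41 + 35 + 15 + 43 + 31 + 27) / 7 = 29.2857
Step 2: Compute squared deviations from the mean:
  (13 - 29.2857)^2 = 265.2245
  (41 - 29.2857)^2 = 137.2245
  (35 - 29.2857)^2 = 32.6531
  (15 - 29.2857)^2 = 204.0816
  (43 - 29.2857)^2 = 188.0816
  (31 - 29.2857)^2 = 2.9388
  (27 - 29.2857)^2 = 5.2245
Step 3: Sum of squared deviations = 835.4286
Step 4: Population variance = 835.4286 / 7 = 119.3469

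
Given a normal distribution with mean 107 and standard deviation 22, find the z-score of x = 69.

-1.7273

Step 1: Recall the z-score formula: z = (x - mu) / sigma
Step 2: Substitute values: z = (69 - 107) / 22
Step 3: z = -38 / 22 = -1.7273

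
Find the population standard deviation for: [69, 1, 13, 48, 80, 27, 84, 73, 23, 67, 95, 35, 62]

28.5616

Step 1: Compute the mean: 52.0769
Step 2: Sum of squared deviations from the mean: 10604.9231
Step 3: Population variance = 10604.9231 / 13 = 815.7633
Step 4: Standard deviation = sqrt(815.7633) = 28.5616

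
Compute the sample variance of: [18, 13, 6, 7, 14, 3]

32.5667

Step 1: Compute the mean: (18 + 13 + 6 + 7 + 14 + 3) / 6 = 10.1667
Step 2: Compute squared deviations from the mean:
  (18 - 10.1667)^2 = 61.3611
  (13 - 10.1667)^2 = 8.0278
  (6 - 10.1667)^2 = 17.3611
  (7 - 10.1667)^2 = 10.0278
  (14 - 10.1667)^2 = 14.6944
  (3 - 10.1667)^2 = 51.3611
Step 3: Sum of squared deviations = 162.8333
Step 4: Sample variance = 162.8333 / 5 = 32.5667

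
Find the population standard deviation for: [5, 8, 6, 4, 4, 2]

1.8634

Step 1: Compute the mean: 4.8333
Step 2: Sum of squared deviations from the mean: 20.8333
Step 3: Population variance = 20.8333 / 6 = 3.4722
Step 4: Standard deviation = sqrt(3.4722) = 1.8634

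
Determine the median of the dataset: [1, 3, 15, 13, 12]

12

Step 1: Sort the data in ascending order: [1, 3, 12, 13, 15]
Step 2: The number of values is n = 5.
Step 3: Since n is odd, the median is the middle value at position 3: 12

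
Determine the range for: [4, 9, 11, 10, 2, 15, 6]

13

Step 1: Identify the maximum value: max = 15
Step 2: Identify the minimum value: min = 2
Step 3: Range = max - min = 15 - 2 = 13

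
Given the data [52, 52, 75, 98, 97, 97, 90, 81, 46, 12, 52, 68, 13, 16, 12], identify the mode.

52

Step 1: Count the frequency of each value:
  12: appears 2 time(s)
  13: appears 1 time(s)
  16: appears 1 time(s)
  46: appears 1 time(s)
  52: appears 3 time(s)
  68: appears 1 time(s)
  75: appears 1 time(s)
  81: appears 1 time(s)
  90: appears 1 time(s)
  97: appears 2 time(s)
  98: appears 1 time(s)
Step 2: The value 52 appears most frequently (3 times).
Step 3: Mode = 52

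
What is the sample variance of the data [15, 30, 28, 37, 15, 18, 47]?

146.4762

Step 1: Compute the mean: (15 + 30 + 28 + 37 + 15 + 18 + 47) / 7 = 27.1429
Step 2: Compute squared deviations from the mean:
  (15 - 27.1429)^2 = 147.449
  (30 - 27.1429)^2 = 8.1633
  (28 - 27.1429)^2 = 0.7347
  (37 - 27.1429)^2 = 97.1633
  (15 - 27.1429)^2 = 147.449
  (18 - 27.1429)^2 = 83.5918
  (47 - 27.1429)^2 = 394.3061
Step 3: Sum of squared deviations = 878.8571
Step 4: Sample variance = 878.8571 / 6 = 146.4762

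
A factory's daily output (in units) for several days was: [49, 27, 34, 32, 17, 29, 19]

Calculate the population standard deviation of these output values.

9.854

Step 1: Compute the mean: 29.5714
Step 2: Sum of squared deviations from the mean: 679.7143
Step 3: Population variance = 679.7143 / 7 = 97.102
Step 4: Standard deviation = sqrt(97.102) = 9.854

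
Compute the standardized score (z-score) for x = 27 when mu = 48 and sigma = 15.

-1.4

Step 1: Recall the z-score formula: z = (x - mu) / sigma
Step 2: Substitute values: z = (27 - 48) / 15
Step 3: z = -21 / 15 = -1.4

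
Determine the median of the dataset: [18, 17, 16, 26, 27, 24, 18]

18

Step 1: Sort the data in ascending order: [16, 17, 18, 18, 24, 26, 27]
Step 2: The number of values is n = 7.
Step 3: Since n is odd, the median is the middle value at position 4: 18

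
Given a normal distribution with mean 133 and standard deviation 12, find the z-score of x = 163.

2.5

Step 1: Recall the z-score formula: z = (x - mu) / sigma
Step 2: Substitute values: z = (163 - 133) / 12
Step 3: z = 30 / 12 = 2.5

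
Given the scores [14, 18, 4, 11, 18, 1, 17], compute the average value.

11.8571

Step 1: Sum all values: 14 + 18 + 4 + 11 + 18 + 1 + 17 = 83
Step 2: Count the number of values: n = 7
Step 3: Mean = sum / n = 83 / 7 = 11.8571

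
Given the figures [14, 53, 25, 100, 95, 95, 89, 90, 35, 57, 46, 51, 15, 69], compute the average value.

59.5714

Step 1: Sum all values: 14 + 53 + 25 + 100 + 95 + 95 + 89 + 90 + 35 + 57 + 46 + 51 + 15 + 69 = 834
Step 2: Count the number of values: n = 14
Step 3: Mean = sum / n = 834 / 14 = 59.5714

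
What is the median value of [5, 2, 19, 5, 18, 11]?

8

Step 1: Sort the data in ascending order: [2, 5, 5, 11, 18, 19]
Step 2: The number of values is n = 6.
Step 3: Since n is even, the median is the average of positions 3 and 4:
  Median = (5 + 11) / 2 = 8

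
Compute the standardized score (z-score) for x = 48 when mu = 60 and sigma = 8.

-1.5

Step 1: Recall the z-score formula: z = (x - mu) / sigma
Step 2: Substitute values: z = (48 - 60) / 8
Step 3: z = -12 / 8 = -1.5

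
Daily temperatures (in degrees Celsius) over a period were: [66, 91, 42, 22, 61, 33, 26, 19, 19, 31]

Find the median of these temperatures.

32

Step 1: Sort the data in ascending order: [19, 19, 22, 26, 31, 33, 42, 61, 66, 91]
Step 2: The number of values is n = 10.
Step 3: Since n is even, the median is the average of positions 5 and 6:
  Median = (31 + 33) / 2 = 32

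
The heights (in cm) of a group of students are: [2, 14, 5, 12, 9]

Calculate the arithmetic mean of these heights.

8.4

Step 1: Sum all values: 2 + 14 + 5 + 12 + 9 = 42
Step 2: Count the number of values: n = 5
Step 3: Mean = sum / n = 42 / 5 = 8.4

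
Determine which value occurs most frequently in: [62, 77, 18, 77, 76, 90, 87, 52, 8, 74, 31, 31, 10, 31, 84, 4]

31

Step 1: Count the frequency of each value:
  4: appears 1 time(s)
  8: appears 1 time(s)
  10: appears 1 time(s)
  18: appears 1 time(s)
  31: appears 3 time(s)
  52: appears 1 time(s)
  62: appears 1 time(s)
  74: appears 1 time(s)
  76: appears 1 time(s)
  77: appears 2 time(s)
  84: appears 1 time(s)
  87: appears 1 time(s)
  90: appears 1 time(s)
Step 2: The value 31 appears most frequently (3 times).
Step 3: Mode = 31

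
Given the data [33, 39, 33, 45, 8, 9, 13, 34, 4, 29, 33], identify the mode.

33

Step 1: Count the frequency of each value:
  4: appears 1 time(s)
  8: appears 1 time(s)
  9: appears 1 time(s)
  13: appears 1 time(s)
  29: appears 1 time(s)
  33: appears 3 time(s)
  34: appears 1 time(s)
  39: appears 1 time(s)
  45: appears 1 time(s)
Step 2: The value 33 appears most frequently (3 times).
Step 3: Mode = 33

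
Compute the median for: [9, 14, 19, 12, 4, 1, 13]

12

Step 1: Sort the data in ascending order: [1, 4, 9, 12, 13, 14, 19]
Step 2: The number of values is n = 7.
Step 3: Since n is odd, the median is the middle value at position 4: 12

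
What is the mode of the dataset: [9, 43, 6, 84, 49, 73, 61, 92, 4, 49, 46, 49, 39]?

49

Step 1: Count the frequency of each value:
  4: appears 1 time(s)
  6: appears 1 time(s)
  9: appears 1 time(s)
  39: appears 1 time(s)
  43: appears 1 time(s)
  46: appears 1 time(s)
  49: appears 3 time(s)
  61: appears 1 time(s)
  73: appears 1 time(s)
  84: appears 1 time(s)
  92: appears 1 time(s)
Step 2: The value 49 appears most frequently (3 times).
Step 3: Mode = 49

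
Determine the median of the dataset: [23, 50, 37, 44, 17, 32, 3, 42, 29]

32

Step 1: Sort the data in ascending order: [3, 17, 23, 29, 32, 37, 42, 44, 50]
Step 2: The number of values is n = 9.
Step 3: Since n is odd, the median is the middle value at position 5: 32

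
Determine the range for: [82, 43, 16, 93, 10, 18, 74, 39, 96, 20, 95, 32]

86

Step 1: Identify the maximum value: max = 96
Step 2: Identify the minimum value: min = 10
Step 3: Range = max - min = 96 - 10 = 86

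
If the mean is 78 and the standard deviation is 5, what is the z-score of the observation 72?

-1.2

Step 1: Recall the z-score formula: z = (x - mu) / sigma
Step 2: Substitute values: z = (72 - 78) / 5
Step 3: z = -6 / 5 = -1.2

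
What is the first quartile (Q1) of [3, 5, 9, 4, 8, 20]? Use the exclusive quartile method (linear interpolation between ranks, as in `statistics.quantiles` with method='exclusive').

3.75

Step 1: Sort the data: [3, 4, 5, 8, 9, 20]
Step 2: n = 6
Step 3: Using the exclusive quartile method:
  Q1 = 3.75
  Q2 (median) = 6.5
  Q3 = 11.75
  IQR = Q3 - Q1 = 11.75 - 3.75 = 8
Step 4: Q1 = 3.75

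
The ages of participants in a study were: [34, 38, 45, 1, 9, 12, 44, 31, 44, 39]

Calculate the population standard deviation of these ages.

15.4405

Step 1: Compute the mean: 29.7
Step 2: Sum of squared deviations from the mean: 2384.1
Step 3: Population variance = 2384.1 / 10 = 238.41
Step 4: Standard deviation = sqrt(238.41) = 15.4405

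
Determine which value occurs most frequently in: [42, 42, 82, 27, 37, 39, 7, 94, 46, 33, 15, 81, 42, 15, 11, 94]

42

Step 1: Count the frequency of each value:
  7: appears 1 time(s)
  11: appears 1 time(s)
  15: appears 2 time(s)
  27: appears 1 time(s)
  33: appears 1 time(s)
  37: appears 1 time(s)
  39: appears 1 time(s)
  42: appears 3 time(s)
  46: appears 1 time(s)
  81: appears 1 time(s)
  82: appears 1 time(s)
  94: appears 2 time(s)
Step 2: The value 42 appears most frequently (3 times).
Step 3: Mode = 42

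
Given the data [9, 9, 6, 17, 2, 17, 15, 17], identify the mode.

17

Step 1: Count the frequency of each value:
  2: appears 1 time(s)
  6: appears 1 time(s)
  9: appears 2 time(s)
  15: appears 1 time(s)
  17: appears 3 time(s)
Step 2: The value 17 appears most frequently (3 times).
Step 3: Mode = 17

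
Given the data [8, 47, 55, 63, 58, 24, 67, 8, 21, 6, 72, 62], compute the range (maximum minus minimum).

66

Step 1: Identify the maximum value: max = 72
Step 2: Identify the minimum value: min = 6
Step 3: Range = max - min = 72 - 6 = 66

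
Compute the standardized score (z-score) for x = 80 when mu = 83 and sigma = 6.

-0.5

Step 1: Recall the z-score formula: z = (x - mu) / sigma
Step 2: Substitute values: z = (80 - 83) / 6
Step 3: z = -3 / 6 = -0.5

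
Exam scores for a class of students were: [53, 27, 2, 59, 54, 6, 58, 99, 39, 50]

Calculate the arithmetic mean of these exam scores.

44.7

Step 1: Sum all values: 53 + 27 + 2 + 59 + 54 + 6 + 58 + 99 + 39 + 50 = 447
Step 2: Count the number of values: n = 10
Step 3: Mean = sum / n = 447 / 10 = 44.7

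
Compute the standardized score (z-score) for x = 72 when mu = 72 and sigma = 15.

0

Step 1: Recall the z-score formula: z = (x - mu) / sigma
Step 2: Substitute values: z = (72 - 72) / 15
Step 3: z = 0 / 15 = 0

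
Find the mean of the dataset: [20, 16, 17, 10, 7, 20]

15

Step 1: Sum all values: 20 + 16 + 17 + 10 + 7 + 20 = 90
Step 2: Count the number of values: n = 6
Step 3: Mean = sum / n = 90 / 6 = 15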